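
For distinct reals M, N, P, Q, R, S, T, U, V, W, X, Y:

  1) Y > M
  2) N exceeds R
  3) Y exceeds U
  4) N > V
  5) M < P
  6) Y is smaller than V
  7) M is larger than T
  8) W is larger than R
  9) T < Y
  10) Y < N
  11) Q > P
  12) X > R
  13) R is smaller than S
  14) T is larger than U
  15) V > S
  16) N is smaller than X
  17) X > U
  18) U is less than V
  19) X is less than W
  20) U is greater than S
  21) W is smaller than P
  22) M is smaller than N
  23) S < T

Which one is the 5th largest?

Chaining the given pairs: R < S < U < T < M < Y < V < N < X < W < P < Q.
The 5th largest is N.

N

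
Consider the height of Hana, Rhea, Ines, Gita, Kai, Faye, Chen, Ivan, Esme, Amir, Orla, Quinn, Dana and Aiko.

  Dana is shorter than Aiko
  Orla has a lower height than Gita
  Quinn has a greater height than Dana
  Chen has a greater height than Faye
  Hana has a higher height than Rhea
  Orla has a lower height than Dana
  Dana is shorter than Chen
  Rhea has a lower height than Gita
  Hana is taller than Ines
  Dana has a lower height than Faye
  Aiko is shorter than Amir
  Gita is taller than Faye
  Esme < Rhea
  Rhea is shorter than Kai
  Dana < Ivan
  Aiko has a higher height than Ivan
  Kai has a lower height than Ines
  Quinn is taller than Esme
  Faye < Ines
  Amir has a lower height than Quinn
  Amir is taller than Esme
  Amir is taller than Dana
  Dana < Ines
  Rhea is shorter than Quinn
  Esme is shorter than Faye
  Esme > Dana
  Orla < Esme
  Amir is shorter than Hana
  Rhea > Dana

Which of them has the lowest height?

Chaining upward from Orla: directly above it, Dana, Esme, Gita; then Ivan, Rhea, Faye, Aiko, Amir, Ines, Quinn, Chen; then Kai, Hana.
That covers every other element, and nothing is given below Orla, so Orla is the lowest height.

Orla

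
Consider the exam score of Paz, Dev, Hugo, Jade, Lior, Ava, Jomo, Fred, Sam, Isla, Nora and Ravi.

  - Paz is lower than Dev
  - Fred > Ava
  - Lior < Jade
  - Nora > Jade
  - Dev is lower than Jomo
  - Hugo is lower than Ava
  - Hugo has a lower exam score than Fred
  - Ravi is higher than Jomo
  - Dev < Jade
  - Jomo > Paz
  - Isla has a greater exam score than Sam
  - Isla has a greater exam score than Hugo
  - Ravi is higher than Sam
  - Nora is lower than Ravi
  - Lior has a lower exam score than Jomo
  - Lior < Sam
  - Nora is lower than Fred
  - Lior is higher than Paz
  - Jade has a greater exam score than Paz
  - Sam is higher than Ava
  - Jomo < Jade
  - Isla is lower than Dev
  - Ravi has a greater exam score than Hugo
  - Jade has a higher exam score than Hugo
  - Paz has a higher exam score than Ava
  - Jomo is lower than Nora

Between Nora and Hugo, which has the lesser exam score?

Hugo < Ava and Ava < Paz give Hugo < Paz.
With Paz < Lior: Hugo < Ava < Paz < Lior.
Then Lior < Sam extends the chain to Sam.
With Sam < Isla: Hugo < Ava < Paz < Lior < Sam < Isla.
Then Isla < Dev extends the chain to Dev.
Then Dev < Jomo extends the chain to Jomo.
With Jomo < Jade: Hugo < Ava < Paz < Lior < Sam < Isla < Dev < Jomo < Jade.
With Jade < Nora: Hugo < Ava < Paz < Lior < Sam < Isla < Dev < Jomo < Jade < Nora.
So Hugo < Nora; Hugo is the lower of the two.

Hugo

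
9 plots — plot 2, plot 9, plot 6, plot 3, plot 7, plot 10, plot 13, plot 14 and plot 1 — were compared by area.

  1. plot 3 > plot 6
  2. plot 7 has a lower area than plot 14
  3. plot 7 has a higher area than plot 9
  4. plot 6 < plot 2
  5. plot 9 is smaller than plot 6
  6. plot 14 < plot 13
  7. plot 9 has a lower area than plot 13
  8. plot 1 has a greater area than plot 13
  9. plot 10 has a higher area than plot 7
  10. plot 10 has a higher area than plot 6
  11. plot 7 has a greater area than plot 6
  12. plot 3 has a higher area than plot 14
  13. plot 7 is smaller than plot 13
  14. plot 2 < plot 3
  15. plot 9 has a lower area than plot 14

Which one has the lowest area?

plot 9

plot 6 is not least since plot 9 < plot 6; plot 7 is not least since plot 6 < plot 7; plot 14 is not least since plot 9 < plot 14; plot 2 is not least since plot 6 < plot 2; plot 13 is not least since plot 9 < plot 13; plot 3 is not least since plot 2 < plot 3; plot 1 is not least since plot 13 < plot 1; plot 10 is not least since plot 6 < plot 10.
Only plot 9 has nothing below it, so plot 9 is the lowest area.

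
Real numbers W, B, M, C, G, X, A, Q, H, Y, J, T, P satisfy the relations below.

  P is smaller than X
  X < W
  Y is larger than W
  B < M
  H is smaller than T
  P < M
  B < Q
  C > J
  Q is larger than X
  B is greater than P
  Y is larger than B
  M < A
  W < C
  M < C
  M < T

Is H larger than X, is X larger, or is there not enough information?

Following every chain through H: above H we get T.
X is not reached, and no chain runs the other way from X to H.
So the given relations leave the order of H and X undetermined.

undetermined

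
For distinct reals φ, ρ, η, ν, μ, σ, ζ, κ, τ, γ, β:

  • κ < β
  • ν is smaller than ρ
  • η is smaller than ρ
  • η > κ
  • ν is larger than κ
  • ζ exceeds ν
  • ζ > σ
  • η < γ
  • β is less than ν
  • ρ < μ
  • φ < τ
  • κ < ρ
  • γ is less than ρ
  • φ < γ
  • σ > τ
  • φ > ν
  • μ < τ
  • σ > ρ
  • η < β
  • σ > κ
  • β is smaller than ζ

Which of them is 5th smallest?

The consecutive relations fix a unique order: κ < η < β < ν < φ < γ < ρ < μ < τ < σ < ζ.
Counting 5 from the smallest end gives φ.

φ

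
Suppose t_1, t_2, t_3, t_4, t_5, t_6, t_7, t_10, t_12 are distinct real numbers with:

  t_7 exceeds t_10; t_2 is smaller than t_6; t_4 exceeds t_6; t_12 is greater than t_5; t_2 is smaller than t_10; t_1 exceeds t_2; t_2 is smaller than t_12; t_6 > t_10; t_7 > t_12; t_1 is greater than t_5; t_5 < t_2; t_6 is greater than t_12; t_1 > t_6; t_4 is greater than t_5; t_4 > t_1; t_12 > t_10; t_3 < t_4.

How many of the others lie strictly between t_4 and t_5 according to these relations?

5

Chaining upward from t_5 reaches: t_2, t_10, t_12, t_6, t_7, t_1.
Chaining downward from t_4 reaches: t_2, t_10, t_3, t_12, t_6, t_1.
Strictly between t_5 and t_4 are those in both lists: t_2, t_10, t_12, t_6, t_1 — 5 elements.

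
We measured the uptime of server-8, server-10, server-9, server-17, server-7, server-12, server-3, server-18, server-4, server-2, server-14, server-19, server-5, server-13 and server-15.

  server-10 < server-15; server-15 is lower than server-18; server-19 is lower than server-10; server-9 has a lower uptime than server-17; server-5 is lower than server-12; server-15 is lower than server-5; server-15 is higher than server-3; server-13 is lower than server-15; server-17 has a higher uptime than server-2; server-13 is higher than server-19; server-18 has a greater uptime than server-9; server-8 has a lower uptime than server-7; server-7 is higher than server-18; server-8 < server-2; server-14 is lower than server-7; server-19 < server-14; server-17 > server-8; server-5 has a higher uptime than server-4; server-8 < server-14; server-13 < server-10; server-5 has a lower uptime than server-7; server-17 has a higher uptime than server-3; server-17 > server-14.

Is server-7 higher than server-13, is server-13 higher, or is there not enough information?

Chaining the given relations: server-13 < server-10 < server-15 < server-5 < server-7.
So server-7 is higher.

server-7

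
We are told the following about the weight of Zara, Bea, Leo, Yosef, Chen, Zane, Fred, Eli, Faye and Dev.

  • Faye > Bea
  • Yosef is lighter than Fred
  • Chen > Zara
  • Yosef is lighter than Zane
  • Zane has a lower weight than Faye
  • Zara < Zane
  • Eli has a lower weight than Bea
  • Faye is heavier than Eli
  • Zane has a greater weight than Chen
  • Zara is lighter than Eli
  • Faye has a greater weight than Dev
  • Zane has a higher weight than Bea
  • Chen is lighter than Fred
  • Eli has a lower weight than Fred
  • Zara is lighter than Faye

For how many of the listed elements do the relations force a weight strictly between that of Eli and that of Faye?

2

Chaining upward from Eli reaches: Bea, Zane, Fred.
Chaining downward from Faye reaches: Yosef, Zara, Dev, Bea, Chen, Zane.
Strictly between Eli and Faye are those in both lists: Bea, Zane — 2 elements.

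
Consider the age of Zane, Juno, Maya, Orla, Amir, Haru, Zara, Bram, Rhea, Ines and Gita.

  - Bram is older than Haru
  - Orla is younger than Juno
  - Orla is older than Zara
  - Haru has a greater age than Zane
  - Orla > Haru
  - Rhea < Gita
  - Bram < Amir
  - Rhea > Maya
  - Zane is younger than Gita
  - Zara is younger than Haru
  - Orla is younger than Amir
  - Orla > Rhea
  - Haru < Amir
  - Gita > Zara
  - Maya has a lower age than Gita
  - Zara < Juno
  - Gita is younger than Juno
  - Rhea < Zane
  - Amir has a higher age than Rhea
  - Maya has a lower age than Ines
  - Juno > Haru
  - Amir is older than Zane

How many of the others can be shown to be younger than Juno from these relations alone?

From Juno the given relations immediately reach Zara, Haru, Gita, Orla.
From those, Maya, Rhea, Zane — 7 in total.
Nothing else is reachable below Juno; 7 in all.

7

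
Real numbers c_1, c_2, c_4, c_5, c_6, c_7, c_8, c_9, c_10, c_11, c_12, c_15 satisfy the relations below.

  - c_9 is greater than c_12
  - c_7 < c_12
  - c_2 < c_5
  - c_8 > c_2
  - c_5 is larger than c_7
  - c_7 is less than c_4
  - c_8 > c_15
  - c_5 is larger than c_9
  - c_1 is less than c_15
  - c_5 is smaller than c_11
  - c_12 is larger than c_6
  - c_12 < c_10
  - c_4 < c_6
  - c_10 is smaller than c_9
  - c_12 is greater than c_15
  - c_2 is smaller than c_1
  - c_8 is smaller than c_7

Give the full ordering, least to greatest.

The consecutive links are each given: c_2 < c_1; c_1 < c_15; c_15 < c_8; c_8 < c_7; c_7 < c_4; c_4 < c_6; c_6 < c_12; c_12 < c_10; c_10 < c_9; c_9 < c_5; c_5 < c_11.

c_2 < c_1 < c_15 < c_8 < c_7 < c_4 < c_6 < c_12 < c_10 < c_9 < c_5 < c_11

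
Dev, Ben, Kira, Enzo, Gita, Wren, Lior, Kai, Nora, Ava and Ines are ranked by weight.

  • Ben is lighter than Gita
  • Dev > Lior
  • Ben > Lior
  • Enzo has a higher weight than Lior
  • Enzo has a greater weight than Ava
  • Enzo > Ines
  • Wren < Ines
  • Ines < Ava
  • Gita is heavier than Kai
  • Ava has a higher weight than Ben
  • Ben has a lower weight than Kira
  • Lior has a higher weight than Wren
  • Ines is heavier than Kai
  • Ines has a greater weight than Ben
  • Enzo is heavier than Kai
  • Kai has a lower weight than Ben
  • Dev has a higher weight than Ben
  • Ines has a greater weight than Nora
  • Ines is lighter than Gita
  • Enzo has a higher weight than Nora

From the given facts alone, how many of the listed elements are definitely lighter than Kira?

The elements the relations force below Kira are Wren, Kai, Lior, Ben — no chain reaches any other.
That is 4.

4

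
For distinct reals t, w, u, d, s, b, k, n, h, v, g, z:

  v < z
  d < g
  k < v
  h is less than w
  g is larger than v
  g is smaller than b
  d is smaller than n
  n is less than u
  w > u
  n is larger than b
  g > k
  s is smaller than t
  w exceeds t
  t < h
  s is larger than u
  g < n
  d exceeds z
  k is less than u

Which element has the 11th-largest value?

The consecutive relations fix a unique order: k < v < z < d < g < b < n < u < s < t < h < w.
Counting 11 from the largest end gives v.

v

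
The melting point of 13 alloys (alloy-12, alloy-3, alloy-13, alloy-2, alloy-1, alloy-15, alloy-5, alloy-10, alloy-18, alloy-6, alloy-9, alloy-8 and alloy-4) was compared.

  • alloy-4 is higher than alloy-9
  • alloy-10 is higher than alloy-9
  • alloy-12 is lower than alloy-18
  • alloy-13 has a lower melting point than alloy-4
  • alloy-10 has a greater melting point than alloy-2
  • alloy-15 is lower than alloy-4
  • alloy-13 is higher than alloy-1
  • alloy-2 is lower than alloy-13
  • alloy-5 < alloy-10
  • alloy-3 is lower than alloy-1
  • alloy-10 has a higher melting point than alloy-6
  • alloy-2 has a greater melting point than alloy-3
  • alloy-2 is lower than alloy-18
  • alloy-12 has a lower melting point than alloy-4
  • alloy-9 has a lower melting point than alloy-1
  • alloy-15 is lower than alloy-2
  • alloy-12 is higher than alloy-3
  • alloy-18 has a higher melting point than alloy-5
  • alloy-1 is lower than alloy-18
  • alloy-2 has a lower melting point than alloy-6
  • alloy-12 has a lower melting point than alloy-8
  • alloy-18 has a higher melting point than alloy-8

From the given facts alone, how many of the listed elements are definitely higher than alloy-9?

From alloy-9 the given relations immediately reach alloy-1, alloy-10, alloy-4.
From those, alloy-18, alloy-13 — 5 in total.
No other element is forced above alloy-9 by the given relations, so the count is 5.

5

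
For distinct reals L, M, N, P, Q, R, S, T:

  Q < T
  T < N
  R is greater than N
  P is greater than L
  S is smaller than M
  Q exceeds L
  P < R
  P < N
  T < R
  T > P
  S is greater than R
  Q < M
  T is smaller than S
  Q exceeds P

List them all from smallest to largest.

L < P < Q < T < N < R < S < M

The consecutive links are each given: L < P; P < Q; Q < T; T < N; N < R; R < S; S < M.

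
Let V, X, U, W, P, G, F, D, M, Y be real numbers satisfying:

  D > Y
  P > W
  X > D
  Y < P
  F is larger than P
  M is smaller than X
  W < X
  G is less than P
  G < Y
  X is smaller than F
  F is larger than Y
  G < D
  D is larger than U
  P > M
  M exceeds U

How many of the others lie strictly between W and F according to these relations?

Chaining upward from W reaches: P, X.
Chaining downward from F reaches: U, M, G, Y, D, P, X.
Strictly between W and F are those in both lists: P, X — 2 elements.

2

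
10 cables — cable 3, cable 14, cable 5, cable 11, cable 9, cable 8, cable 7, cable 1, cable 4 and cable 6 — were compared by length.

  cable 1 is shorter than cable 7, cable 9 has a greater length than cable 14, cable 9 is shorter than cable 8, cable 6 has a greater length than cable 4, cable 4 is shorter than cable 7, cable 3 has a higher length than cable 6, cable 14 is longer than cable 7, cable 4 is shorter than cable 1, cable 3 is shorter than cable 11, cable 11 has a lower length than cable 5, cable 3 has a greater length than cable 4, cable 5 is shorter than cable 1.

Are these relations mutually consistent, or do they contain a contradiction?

The single ordering cable 4 < cable 6 < cable 3 < cable 11 < cable 5 < cable 1 < cable 7 < cable 14 < cable 9 < cable 8 satisfies every listed relation, so no contradiction arises.

consistent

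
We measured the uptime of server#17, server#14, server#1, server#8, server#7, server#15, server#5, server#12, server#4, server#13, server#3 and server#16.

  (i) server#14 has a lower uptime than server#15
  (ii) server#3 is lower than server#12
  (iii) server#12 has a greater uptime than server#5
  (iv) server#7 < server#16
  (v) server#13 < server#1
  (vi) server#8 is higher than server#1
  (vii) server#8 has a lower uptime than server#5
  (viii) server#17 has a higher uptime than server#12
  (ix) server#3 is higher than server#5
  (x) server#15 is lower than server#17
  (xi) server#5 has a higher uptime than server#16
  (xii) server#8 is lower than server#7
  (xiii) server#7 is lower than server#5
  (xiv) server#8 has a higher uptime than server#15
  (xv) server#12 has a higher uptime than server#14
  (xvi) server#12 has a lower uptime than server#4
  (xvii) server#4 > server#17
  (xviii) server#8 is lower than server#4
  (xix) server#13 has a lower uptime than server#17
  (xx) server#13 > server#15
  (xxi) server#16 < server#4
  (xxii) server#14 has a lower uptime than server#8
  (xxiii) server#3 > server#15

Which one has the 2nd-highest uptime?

Piecing the relations together gives one ordering: server#14 < server#15 < server#13 < server#1 < server#8 < server#7 < server#16 < server#5 < server#3 < server#12 < server#17 < server#4.
The 2nd largest is server#17.

server#17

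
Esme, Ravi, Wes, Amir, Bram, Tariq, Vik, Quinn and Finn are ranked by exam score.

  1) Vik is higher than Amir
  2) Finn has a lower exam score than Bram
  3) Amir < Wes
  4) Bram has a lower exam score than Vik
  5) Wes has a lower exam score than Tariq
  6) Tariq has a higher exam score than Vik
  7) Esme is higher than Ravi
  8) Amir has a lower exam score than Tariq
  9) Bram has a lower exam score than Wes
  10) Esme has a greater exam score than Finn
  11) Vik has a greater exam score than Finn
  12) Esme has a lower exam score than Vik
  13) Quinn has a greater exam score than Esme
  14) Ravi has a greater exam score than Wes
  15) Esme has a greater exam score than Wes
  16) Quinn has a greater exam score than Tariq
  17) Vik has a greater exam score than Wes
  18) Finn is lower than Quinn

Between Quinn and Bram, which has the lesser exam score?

Bram

Bram < Wes and Wes < Ravi give Bram < Ravi.
With Ravi < Esme: Bram < Wes < Ravi < Esme.
Then Esme < Vik extends the chain to Vik.
With Vik < Tariq: Bram < Wes < Ravi < Esme < Vik < Tariq.
Then Tariq < Quinn extends the chain to Quinn.
So Bram < Quinn; Bram is the lower of the two.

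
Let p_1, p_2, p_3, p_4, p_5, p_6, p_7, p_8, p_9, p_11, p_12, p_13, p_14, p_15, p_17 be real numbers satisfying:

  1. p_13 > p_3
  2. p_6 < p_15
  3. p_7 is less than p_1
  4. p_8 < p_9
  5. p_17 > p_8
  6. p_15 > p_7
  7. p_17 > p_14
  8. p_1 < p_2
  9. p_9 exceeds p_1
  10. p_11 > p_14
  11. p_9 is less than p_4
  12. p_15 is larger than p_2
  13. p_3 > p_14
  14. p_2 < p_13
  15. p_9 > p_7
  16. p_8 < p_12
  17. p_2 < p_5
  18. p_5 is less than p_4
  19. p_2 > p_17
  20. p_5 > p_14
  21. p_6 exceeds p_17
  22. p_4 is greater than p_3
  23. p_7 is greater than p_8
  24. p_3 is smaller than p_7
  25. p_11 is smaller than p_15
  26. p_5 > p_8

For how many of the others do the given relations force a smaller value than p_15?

9

From p_15 the given relations immediately reach p_7, p_6, p_2, p_11.
From those, p_14, p_3, p_8, p_1, p_17 — 9 in total.
No other element is forced below p_15 by the given relations, so the count is 9.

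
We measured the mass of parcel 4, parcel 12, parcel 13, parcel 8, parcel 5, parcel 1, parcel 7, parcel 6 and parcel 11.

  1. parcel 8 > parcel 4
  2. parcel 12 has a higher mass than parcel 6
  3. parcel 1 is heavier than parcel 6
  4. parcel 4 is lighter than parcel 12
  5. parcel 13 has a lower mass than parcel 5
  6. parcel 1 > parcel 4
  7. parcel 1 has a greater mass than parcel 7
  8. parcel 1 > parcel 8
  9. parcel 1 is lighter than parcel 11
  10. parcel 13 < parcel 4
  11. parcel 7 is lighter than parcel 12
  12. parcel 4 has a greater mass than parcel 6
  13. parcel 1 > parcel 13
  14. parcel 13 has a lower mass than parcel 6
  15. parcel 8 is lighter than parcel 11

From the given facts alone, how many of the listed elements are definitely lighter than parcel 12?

Directly below parcel 12: parcel 6, parcel 4, parcel 7.
One step further: parcel 13 (4 so far).
No other element is forced below parcel 12 by the given relations, so the count is 4.

4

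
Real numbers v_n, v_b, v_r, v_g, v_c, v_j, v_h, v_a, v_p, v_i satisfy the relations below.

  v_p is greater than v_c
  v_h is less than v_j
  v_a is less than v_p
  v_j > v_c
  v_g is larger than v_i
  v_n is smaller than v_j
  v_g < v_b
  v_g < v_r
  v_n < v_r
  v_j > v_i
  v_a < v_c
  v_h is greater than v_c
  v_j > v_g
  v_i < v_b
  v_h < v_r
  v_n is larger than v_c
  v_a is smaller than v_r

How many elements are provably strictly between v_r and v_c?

2

Chaining upward from v_c reaches: v_h, v_p, v_n, v_j.
Chaining downward from v_r reaches: v_a, v_i, v_g, v_h, v_n.
Strictly between v_c and v_r are those in both lists: v_h, v_n — 2 elements.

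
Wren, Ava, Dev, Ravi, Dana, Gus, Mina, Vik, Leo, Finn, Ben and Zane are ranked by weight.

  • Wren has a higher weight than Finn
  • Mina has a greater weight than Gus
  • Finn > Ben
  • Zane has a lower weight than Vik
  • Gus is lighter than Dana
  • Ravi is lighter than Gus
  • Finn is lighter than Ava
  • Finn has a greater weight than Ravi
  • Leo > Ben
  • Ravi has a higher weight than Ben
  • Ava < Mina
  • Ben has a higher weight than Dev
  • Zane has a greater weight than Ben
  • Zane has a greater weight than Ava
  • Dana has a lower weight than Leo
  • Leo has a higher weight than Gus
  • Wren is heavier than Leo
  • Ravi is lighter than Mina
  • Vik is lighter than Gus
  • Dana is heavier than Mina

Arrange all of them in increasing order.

Dev < Ben < Ravi < Finn < Ava < Zane < Vik < Gus < Mina < Dana < Leo < Wren

The consecutive links are each given: Dev < Ben; Ben < Ravi; Ravi < Finn; Finn < Ava; Ava < Zane; Zane < Vik; Vik < Gus; Gus < Mina; Mina < Dana; Dana < Leo; Leo < Wren.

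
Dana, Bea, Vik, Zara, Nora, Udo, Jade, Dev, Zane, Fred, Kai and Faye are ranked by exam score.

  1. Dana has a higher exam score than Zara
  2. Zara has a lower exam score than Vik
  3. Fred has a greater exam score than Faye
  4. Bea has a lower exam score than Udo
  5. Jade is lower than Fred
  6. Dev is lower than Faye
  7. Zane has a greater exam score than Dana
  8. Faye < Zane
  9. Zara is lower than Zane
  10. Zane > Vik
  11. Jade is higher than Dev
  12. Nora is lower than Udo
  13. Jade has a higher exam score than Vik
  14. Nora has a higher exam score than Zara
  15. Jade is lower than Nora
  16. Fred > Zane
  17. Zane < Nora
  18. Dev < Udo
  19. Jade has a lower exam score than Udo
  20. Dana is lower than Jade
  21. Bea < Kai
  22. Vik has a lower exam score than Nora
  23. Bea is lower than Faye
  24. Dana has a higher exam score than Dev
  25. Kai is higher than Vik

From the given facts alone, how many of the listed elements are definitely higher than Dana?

The elements the relations force above Dana are Zane, Jade, Fred, Nora, Udo — no chain reaches any other.
That is 5.

5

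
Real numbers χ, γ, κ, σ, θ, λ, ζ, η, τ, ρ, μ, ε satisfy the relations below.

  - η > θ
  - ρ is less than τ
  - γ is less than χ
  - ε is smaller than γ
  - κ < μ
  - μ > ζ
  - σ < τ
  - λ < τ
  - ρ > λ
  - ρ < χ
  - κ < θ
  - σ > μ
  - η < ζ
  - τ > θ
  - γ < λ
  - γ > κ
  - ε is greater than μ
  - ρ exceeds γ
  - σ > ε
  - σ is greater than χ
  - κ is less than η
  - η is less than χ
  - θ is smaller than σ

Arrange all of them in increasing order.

The consecutive links are each given: κ < θ; θ < η; η < ζ; ζ < μ; μ < ε; ε < γ; γ < λ; λ < ρ; ρ < χ; χ < σ; σ < τ.

κ < θ < η < ζ < μ < ε < γ < λ < ρ < χ < σ < τ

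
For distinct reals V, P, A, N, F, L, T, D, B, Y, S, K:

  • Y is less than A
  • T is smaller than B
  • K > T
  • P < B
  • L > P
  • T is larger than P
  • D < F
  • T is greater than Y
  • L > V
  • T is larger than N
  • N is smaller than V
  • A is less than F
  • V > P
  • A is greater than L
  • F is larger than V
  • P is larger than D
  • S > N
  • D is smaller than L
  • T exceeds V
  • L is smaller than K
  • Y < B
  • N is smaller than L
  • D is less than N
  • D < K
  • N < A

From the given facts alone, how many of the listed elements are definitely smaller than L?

Directly below L: D, P, N, V.
No other element is forced below L by the given relations, so the count is 4.

4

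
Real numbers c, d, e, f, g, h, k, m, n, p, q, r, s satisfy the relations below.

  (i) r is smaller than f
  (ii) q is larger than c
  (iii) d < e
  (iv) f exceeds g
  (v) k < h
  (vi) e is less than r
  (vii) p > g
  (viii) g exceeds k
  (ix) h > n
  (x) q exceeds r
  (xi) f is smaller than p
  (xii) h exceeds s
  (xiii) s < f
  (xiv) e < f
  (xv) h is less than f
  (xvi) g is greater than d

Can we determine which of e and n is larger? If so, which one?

undetermined

Following every chain through e: above e we get r, q, f, p; below e we get d.
n is not reached, and no chain runs the other way from n to e.
So the given relations leave the order of e and n undetermined.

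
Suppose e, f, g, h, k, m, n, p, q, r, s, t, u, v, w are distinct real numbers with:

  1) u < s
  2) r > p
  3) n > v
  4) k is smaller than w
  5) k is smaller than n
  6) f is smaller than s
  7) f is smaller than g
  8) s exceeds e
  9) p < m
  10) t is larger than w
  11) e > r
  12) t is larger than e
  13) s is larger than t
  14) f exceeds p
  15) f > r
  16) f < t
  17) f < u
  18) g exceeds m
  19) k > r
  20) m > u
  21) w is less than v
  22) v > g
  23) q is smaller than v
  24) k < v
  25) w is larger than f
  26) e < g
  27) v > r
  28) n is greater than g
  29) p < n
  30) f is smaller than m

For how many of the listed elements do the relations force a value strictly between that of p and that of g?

Chaining upward from p reaches: r, k, e, f, u, w, m, v, t, n, s.
Chaining downward from g reaches: r, e, f, u, m.
Strictly between p and g are those in both lists: r, e, f, u, m — 5 elements.

5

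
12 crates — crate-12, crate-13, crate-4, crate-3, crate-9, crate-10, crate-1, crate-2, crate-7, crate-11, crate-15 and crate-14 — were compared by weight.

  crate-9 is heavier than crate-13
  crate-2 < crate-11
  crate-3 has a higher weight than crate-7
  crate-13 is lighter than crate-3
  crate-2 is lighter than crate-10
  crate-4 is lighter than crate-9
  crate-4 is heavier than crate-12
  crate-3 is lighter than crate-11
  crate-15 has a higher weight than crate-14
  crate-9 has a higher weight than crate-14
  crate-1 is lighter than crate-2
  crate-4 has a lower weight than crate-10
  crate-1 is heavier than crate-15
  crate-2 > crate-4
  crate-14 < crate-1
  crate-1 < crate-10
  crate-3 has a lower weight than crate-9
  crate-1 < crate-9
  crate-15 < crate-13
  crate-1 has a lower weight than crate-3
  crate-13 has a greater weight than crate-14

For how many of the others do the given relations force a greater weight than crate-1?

5

The elements the relations force above crate-1 are crate-3, crate-2, crate-9, crate-10, crate-11 — no chain reaches any other.
That is 5.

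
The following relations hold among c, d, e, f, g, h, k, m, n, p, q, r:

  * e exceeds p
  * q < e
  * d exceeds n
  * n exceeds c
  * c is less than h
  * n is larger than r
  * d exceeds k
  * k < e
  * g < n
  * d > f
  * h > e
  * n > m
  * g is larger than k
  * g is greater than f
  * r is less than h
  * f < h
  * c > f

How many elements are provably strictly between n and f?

2

The relations place f below n. An element lies strictly between them when it is forced above f and also forced below n.
Above f: {g, c, h, d}. Below n: {k, g, c, r, m}.
Intersection: {g, c} — 2.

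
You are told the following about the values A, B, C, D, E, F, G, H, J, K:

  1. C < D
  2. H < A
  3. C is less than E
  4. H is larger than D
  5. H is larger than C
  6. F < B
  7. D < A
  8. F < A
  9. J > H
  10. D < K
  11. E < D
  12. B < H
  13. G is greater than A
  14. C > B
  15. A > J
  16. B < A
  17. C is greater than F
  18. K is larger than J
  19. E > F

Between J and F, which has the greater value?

J

F < B and B < C give F < C.
With C < E: F < B < C < E.
With E < D: F < B < C < E < D.
With D < H: F < B < C < E < D < H.
Then H < J extends the chain to J.
So F < J; J is the larger of the two.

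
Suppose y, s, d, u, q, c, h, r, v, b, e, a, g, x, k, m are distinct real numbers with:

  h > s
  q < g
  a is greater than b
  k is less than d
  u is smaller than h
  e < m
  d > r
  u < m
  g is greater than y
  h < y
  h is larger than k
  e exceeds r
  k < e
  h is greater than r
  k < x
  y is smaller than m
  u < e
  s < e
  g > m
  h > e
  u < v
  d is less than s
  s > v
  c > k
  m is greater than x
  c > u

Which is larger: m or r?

m

r < d and d < s give r < s.
Then s < e extends the chain to e.
With e < h: r < d < s < e < h.
Then h < y extends the chain to y.
With y < m: r < d < s < e < h < y < m.
So r < m; m is the larger of the two.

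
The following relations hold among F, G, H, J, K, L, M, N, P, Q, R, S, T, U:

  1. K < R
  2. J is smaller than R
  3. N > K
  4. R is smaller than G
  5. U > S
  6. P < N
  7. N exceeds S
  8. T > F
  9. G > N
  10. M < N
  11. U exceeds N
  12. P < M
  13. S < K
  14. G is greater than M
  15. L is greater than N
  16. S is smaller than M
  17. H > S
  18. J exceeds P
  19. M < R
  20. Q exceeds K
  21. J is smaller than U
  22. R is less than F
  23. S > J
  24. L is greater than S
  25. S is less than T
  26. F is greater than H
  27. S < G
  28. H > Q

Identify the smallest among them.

J is not least since P < J; S is not least since J < S; M is not least since P < M; K is not least since S < K; Q is not least since K < Q; R is not least since K < R; N is not least since M < N; H is not least since S < H; F is not least since H < F; L is not least since N < L; U is not least since S < U; T is not least since F < T; G is not least since M < G.
Only P has nothing below it, so P is the smallest.

P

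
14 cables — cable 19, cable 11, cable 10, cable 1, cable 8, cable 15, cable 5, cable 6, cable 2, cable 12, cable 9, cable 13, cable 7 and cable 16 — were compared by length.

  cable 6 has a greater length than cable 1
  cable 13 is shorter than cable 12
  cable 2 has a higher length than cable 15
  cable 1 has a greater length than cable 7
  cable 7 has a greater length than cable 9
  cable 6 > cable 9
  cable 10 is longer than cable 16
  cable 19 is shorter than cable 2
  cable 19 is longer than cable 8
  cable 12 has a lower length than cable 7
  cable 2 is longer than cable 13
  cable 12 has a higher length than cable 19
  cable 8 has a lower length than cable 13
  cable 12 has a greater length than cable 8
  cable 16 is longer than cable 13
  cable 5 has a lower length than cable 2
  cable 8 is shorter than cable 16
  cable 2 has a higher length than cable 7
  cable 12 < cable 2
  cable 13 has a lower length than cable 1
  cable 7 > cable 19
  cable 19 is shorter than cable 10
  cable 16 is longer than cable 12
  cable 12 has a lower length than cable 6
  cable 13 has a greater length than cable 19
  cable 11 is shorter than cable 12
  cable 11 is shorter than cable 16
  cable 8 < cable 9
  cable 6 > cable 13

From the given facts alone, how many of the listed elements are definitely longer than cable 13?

7

The elements the relations force above cable 13 are cable 12, cable 16, cable 7, cable 10, cable 1, cable 6, cable 2 — no chain reaches any other.
That is 7.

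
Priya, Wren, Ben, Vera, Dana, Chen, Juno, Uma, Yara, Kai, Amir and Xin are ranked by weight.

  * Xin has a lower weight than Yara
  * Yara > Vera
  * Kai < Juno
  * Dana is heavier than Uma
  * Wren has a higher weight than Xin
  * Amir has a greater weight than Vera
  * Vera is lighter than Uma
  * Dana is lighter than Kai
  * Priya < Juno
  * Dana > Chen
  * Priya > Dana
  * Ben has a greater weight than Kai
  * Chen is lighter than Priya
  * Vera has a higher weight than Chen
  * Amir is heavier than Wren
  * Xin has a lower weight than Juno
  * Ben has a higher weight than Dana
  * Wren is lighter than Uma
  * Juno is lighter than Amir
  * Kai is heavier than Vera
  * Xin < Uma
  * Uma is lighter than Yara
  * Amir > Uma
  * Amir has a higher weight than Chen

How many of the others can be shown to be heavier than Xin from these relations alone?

9

From Xin the given relations immediately reach Wren, Uma, Yara, Juno.
From those, Dana, Amir — 6 in total.
From those, Priya, Kai, Ben — 9 in total.
Nothing else is reachable above Xin; 9 in all.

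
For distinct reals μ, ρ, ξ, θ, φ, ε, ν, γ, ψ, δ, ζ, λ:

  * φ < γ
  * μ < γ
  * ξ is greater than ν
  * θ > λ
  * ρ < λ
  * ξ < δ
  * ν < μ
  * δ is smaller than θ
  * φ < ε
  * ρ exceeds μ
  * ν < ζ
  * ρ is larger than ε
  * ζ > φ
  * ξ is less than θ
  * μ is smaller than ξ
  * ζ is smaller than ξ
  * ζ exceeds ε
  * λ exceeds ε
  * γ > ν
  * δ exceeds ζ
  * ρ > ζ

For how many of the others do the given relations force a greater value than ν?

8

The elements the relations force above ν are μ, γ, ζ, ρ, ξ, δ, λ, θ — no chain reaches any other.
That is 8.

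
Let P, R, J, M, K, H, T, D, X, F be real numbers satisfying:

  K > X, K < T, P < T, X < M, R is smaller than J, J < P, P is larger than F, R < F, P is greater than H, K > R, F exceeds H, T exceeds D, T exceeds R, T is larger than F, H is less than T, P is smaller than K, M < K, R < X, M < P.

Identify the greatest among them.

Chaining downward from T: directly below it, R, H, D, F, P, K; then X, M, J.
That covers every other element, and nothing is given above T, so T is the greatest.

T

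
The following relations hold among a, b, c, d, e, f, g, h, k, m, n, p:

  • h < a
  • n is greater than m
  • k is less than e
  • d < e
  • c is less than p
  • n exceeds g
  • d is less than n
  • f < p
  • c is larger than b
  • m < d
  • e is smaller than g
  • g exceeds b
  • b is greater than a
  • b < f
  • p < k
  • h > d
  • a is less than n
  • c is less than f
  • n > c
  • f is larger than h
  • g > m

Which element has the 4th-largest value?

Chaining the given pairs: m < d < h < a < b < c < f < p < k < e < g < n.
The 4th largest is k.

k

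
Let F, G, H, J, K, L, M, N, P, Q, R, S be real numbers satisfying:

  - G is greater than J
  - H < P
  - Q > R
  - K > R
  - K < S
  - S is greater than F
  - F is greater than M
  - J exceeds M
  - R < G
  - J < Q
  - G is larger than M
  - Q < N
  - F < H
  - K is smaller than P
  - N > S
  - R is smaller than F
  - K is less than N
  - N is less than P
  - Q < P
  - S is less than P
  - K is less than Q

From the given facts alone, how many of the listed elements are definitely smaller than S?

From S the given relations immediately reach K, F.
From those, R, M — 4 in total.
Nothing else is reachable below S; 4 in all.

4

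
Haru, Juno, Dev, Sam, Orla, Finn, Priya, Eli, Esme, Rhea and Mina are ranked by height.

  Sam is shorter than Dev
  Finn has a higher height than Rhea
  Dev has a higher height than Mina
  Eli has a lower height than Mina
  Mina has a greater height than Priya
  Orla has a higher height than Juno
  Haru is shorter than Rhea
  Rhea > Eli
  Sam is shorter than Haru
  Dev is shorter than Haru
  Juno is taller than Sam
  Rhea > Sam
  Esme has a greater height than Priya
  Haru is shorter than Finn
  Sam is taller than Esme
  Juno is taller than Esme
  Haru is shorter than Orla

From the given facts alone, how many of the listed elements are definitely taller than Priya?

9

Directly above Priya: Esme, Mina.
One step further: Sam, Dev, Juno (5 so far).
One step further: Haru, Orla, Rhea (8 so far).
One step further: Finn (9 so far).
Nothing else is reachable above Priya; 9 in all.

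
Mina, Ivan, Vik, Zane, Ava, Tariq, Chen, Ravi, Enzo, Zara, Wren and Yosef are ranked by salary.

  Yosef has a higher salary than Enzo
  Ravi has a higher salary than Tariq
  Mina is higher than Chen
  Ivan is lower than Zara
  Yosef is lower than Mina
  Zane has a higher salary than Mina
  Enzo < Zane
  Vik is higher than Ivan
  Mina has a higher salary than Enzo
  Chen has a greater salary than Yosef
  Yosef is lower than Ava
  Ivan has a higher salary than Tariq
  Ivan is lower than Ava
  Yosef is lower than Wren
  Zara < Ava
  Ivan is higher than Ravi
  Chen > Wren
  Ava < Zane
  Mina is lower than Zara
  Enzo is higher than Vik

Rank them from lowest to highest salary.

Tariq < Ravi < Ivan < Vik < Enzo < Yosef < Wren < Chen < Mina < Zara < Ava < Zane

Each adjacent pair is fixed by a given relation: Tariq < Ravi; Ravi < Ivan; Ivan < Vik; Vik < Enzo; Enzo < Yosef; Yosef < Wren; Wren < Chen; Chen < Mina; Mina < Zara; Zara < Ava; Ava < Zane. Chaining them end to end gives the full order.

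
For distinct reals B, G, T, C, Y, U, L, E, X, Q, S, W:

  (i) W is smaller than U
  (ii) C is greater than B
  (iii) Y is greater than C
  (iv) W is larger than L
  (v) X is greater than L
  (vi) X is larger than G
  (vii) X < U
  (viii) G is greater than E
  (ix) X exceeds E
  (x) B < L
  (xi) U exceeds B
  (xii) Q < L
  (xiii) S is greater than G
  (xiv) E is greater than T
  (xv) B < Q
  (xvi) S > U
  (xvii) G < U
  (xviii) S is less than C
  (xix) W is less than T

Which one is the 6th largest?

G

Chaining the given pairs: B < Q < L < W < T < E < G < X < U < S < C < Y.
Counting 6 from the largest end gives G.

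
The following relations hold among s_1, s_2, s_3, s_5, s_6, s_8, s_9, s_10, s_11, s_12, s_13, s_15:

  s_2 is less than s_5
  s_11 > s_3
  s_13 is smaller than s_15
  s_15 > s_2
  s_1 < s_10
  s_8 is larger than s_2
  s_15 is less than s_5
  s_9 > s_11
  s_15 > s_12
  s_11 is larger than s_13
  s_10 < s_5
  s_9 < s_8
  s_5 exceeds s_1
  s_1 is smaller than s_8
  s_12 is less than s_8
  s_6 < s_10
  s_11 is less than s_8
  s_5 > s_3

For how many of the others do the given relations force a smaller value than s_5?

8

From s_5 the given relations immediately reach s_3, s_1, s_2, s_15, s_10.
From those, s_6, s_13, s_12 — 8 in total.
No other element is forced below s_5 by the given relations, so the count is 8.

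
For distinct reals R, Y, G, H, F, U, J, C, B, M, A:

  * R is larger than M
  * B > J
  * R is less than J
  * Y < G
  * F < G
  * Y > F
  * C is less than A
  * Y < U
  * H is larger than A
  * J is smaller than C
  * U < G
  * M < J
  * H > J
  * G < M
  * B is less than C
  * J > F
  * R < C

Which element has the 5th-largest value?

Piecing the relations together gives one ordering: F < Y < U < G < M < R < J < B < C < A < H.
The 5th largest is J.

J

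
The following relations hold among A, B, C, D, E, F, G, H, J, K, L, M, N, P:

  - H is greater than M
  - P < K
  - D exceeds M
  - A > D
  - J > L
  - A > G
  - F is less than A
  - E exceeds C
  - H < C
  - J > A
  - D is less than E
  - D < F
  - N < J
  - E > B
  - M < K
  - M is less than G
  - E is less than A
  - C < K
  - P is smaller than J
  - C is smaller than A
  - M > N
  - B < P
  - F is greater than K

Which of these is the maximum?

J

B is not greatest since B < E; N is not greatest since N < M; M is not greatest since M < H; P is not greatest since P < J; H is not greatest since H < C; L is not greatest since L < J; G is not greatest since G < A; D is not greatest since D < F; C is not greatest since C < K; K is not greatest since K < F; F is not greatest since F < A; E is not greatest since E < A; A is not greatest since A < J.
Only J has nothing above it, so J is the maximum.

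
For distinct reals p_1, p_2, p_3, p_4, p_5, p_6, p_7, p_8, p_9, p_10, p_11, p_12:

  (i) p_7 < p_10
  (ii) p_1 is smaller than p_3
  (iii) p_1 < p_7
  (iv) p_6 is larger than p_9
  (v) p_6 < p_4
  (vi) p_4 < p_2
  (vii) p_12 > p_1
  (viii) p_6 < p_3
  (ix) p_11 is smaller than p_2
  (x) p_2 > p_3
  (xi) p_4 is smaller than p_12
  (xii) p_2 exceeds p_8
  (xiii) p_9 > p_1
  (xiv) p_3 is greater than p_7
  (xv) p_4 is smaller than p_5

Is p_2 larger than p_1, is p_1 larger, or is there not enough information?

p_2

Following the relations from p_1: p_1 < p_9 < p_6 < p_4 < p_2.
So p_2 is larger.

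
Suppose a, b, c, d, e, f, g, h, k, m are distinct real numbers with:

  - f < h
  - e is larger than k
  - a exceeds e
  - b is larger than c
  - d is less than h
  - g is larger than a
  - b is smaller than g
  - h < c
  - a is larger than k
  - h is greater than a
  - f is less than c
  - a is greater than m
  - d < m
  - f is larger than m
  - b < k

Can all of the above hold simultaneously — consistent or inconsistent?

inconsistent

We have a < h stated directly, yet also h < c < b < k < e < a by chaining the others — so h < a. Contradiction.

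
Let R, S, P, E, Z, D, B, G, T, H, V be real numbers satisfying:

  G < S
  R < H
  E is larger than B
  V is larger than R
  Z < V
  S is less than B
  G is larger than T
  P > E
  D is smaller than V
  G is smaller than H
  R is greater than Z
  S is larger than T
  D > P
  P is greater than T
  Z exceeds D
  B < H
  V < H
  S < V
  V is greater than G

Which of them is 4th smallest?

B

Chaining the given pairs: T < G < S < B < E < P < D < Z < R < V < H.
Counting 4 from the smallest end gives B.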